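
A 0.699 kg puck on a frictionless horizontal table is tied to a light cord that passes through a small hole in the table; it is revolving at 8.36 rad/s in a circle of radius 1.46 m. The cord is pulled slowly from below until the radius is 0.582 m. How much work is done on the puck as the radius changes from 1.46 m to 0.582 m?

W ≈ 276 J

No torque about the axis ⇒ m r₁² ω₁ = m r₂² ω₂.
ω₂ = ω₁ (r₁/r₂)² = (8.36)(1.46/0.582)² = 52.61 rad/s.
W = ΔKE = ½m(v₂² − v₁²) = 275.6 J.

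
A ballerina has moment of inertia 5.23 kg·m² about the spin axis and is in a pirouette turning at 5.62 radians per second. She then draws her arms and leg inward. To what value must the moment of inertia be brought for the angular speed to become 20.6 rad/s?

No external torque acts about the spin axis, so angular momentum is conserved.
I₂ = I₁ω₁ / ω₂ = (5.23)(5.62) / (20.6) = 1.427 kg·m².

I₂ ≈ 1.43 kg·m²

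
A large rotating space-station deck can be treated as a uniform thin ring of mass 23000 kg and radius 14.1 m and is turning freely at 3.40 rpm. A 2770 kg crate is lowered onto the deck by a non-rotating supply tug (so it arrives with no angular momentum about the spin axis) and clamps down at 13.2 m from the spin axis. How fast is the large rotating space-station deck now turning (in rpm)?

The added mass arrives with no angular momentum about the spin axis, and any external torque about the spin axis is negligible, so the system's angular momentum is conserved.
I_p = (23000)(14.1)² = 4.573e+06 kg·m².
Added inertia Σmr² = (2770)(13.2)² = 4.826e+05 kg·m²; I_f = 4.573e+06 + 4.826e+05 = 5.055e+06 kg·m².
ω_f = I_p ω_i / I_f = (4.573e+06)(3.40) / 5.055e+06 = 3.075 rpm.

ω_f ≈ 3.08 rpm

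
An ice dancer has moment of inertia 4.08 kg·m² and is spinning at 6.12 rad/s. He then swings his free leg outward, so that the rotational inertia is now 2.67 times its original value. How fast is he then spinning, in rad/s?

ω₂ ≈ 2.29 rad/s

Angular momentum about the spin axis is conserved since the torque about it is zero.
I₂ = 2.67 × 4.08 = 10.89 kg·m².
ω₂ = I₁ω₁ / I₂ = (4.080)(6.12 rad/s) / (10.89) = 2.292 rad/s.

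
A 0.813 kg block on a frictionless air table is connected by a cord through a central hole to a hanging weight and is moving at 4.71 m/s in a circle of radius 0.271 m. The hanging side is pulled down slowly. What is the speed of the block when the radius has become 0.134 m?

Central (radial) force ⇒ zero torque about the center ⇒ m v r is constant.
v₂ = v₁ r₁ / r₂ = (4.71)(0.271) / (0.134) = 9.525 m/s.

v₂ ≈ 9.53 m/s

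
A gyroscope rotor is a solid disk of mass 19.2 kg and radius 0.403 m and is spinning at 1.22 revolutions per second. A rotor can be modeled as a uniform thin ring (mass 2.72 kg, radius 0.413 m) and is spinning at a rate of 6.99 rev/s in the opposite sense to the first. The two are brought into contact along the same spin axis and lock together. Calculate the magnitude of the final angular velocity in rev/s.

|ω_f| ≈ 0.663 rev/s

The coupling torques are internal; angular momentum about the shared axis is conserved.
Moments of inertia: I_A = ½(19.2)(0.403)² = 1.559 kg·m²; I_B = (2.72)(0.413)² = 0.4639 kg·m².
Taking A's sense as positive: L = (1.559)(1.22) − (0.4639)(6.99) = -1.341 kg·m²·rev/s.
Combined I = 1.559 + 0.4639 = 2.023 kg·m².
ω_f = L / I = -1.341 / 2.023 = -0.6628 rev/s.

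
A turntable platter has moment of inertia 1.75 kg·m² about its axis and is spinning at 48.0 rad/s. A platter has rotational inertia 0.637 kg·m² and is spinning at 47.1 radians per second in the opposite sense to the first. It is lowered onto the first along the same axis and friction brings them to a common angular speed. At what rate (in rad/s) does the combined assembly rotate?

The coupling torques are internal; angular momentum about the shared axis is conserved.
Taking A's sense as positive: L = (1.750)(48.0) − (0.6370)(47.1) = 54.00 kg·m²·rad/s.
Combined I = 1.750 + 0.6370 = 2.387 kg·m².
ω_f = L / I = 54.00 / 2.387 = 22.62 rad/s.

|ω_f| ≈ 22.6 rad/s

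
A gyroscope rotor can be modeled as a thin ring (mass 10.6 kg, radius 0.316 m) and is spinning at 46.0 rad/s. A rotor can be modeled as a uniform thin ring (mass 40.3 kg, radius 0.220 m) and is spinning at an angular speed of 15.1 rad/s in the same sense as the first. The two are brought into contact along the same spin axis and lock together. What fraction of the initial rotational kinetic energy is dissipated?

No external torque acts about the common axis, so total angular momentum is conserved.
Moments of inertia: I_A = (10.6)(0.316)² = 1.058 kg·m²; I_B = (40.3)(0.220)² = 1.951 kg·m².
Taking A's sense as positive: L = (1.058)(46.0) + (1.951)(15.1) = 78.14 kg·m²·rad/s.
Combined I = 1.058 + 1.951 = 3.009 kg·m².
ω_f = L / I = 78.14 / 3.009 = 25.97 rad/s.
KE_i = ½ΣIω² = 1342 J; KE_f = ½(3.009)(25.97)² = 1015 J.
Fraction dissipated = (KE_i − KE_f)/KE_i = 0.2440.

fraction ≈ 0.244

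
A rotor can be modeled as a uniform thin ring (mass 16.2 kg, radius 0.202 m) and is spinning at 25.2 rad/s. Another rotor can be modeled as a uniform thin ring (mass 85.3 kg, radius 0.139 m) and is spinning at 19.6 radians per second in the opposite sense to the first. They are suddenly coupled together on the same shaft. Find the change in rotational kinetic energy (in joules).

ΔKE ≈ -473 J

No external torque acts about the common axis, so total angular momentum is conserved.
Moments of inertia: I_A = (16.2)(0.202)² = 0.6610 kg·m²; I_B = (85.3)(0.139)² = 1.648 kg·m².
Taking A's sense as positive: L = (0.6610)(25.2) − (1.648)(19.6) = -15.64 kg·m²·rad/s.
Combined I = 0.6610 + 1.648 = 2.309 kg·m².
ω_f = L / I = -15.64 / 2.309 = -6.775 rad/s.
KE_i = ½ΣIω² = 526.5 J; KE_f = ½(2.309)(6.775)² = 53.00 J.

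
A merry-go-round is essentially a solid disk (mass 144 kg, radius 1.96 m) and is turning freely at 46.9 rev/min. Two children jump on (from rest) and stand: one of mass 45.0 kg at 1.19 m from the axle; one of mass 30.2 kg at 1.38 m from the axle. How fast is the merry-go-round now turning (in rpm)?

No external torque acts about the axle; L_before = L_after.
I_p = ½(144)(1.96)² = 276.6 kg·m².
Added inertia Σmr² = (45.0)(1.19)² + (30.2)(1.38)² = 121.2 kg·m²; I_f = 276.6 + 121.2 = 397.8 kg·m².
ω_f = I_p ω_i / I_f = (276.6)(46.9) / 397.8 = 32.61 rpm.

ω_f ≈ 32.6 rpm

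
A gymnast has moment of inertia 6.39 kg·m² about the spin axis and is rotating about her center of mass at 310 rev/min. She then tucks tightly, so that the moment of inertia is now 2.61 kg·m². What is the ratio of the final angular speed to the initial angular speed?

ω₂/ω₁ ≈ 2.45

No external torque acts about the spin axis, so angular momentum is conserved.
ω₂/ω₁ = I₁/I₂ = 6.390 / 2.610 = 2.448.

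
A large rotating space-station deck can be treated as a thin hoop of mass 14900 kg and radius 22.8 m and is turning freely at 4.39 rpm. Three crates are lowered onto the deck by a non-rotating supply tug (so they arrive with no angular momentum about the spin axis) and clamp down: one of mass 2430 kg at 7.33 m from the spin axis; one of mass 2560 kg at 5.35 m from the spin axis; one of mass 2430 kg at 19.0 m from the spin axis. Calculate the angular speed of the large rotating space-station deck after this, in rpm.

The added mass arrives with no angular momentum about the spin axis, and any external torque about the spin axis is negligible, so the system's angular momentum is conserved.
I_p = (14900)(22.8)² = 7.746e+06 kg·m².
Added inertia Σmr² = (2430)(7.33)² + (2560)(5.35)² + (2430)(19.0)² = 1.081e+06 kg·m²; I_f = 7.746e+06 + 1.081e+06 = 8.827e+06 kg·m².
ω_f = I_p ω_i / I_f = (7.746e+06)(4.39) / 8.827e+06 = 3.852 rpm.

ω_f ≈ 3.85 rpm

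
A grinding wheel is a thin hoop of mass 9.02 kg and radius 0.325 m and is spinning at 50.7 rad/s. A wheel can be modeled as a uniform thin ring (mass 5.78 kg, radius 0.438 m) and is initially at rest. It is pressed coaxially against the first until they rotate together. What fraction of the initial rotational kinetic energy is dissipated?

fraction ≈ 0.538

The coupling torques are internal; angular momentum about the shared axis is conserved.
Moments of inertia: I_A = (9.02)(0.325)² = 0.9527 kg·m²; I_B = (5.78)(0.438)² = 1.109 kg·m².
Taking A's sense as positive: L = (0.9527)(50.7) = 48.30 kg·m²·rad/s.
Combined I = 0.9527 + 1.109 = 2.062 kg·m².
ω_f = L / I = 48.30 / 2.062 = 23.43 rad/s.
KE_i = ½ΣIω² = 1225 J; KE_f = ½(2.062)(23.43)² = 565.9 J.
Fraction dissipated = (KE_i − KE_f)/KE_i = 0.5379.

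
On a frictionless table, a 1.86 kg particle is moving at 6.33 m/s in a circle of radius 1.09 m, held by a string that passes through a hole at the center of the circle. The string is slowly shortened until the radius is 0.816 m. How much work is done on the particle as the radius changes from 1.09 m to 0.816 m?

The only horizontal force on the mass is along the cord (radial), so it exerts no torque about the hole and angular momentum m v r is conserved.
v₂ = v₁ r₁ / r₂ = (6.33)(1.09) / (0.816) = 8.456 m/s.
W = ΔKE = ½m(v₂² − v₁²) = 29.23 J.

W ≈ 29.2 J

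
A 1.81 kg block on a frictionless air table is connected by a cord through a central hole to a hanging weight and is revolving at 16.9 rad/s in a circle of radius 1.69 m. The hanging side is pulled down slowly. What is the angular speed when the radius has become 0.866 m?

No torque about the axis ⇒ m r₁² ω₁ = m r₂² ω₂.
ω₂ = ω₁ (r₁/r₂)² = (16.9)(1.69/0.866)² = 64.36 rad/s.

ω₂ ≈ 64.4 rad/s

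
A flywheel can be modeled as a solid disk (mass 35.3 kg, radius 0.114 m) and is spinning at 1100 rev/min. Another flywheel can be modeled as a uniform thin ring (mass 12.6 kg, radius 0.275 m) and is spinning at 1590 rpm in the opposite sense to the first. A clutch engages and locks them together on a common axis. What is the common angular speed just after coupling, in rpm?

No external torque acts about the common axis, so total angular momentum is conserved.
Moments of inertia: I_A = ½(35.3)(0.114)² = 0.2294 kg·m²; I_B = (12.6)(0.275)² = 0.9529 kg·m².
Taking A's sense as positive: L = (0.2294)(1100) − (0.9529)(1590) = -1263 kg·m²·rpm.
Combined I = 0.2294 + 0.9529 = 1.182 kg·m².
ω_f = L / I = -1263 / 1.182 = -1068 rpm.

|ω_f| ≈ 1070 rpm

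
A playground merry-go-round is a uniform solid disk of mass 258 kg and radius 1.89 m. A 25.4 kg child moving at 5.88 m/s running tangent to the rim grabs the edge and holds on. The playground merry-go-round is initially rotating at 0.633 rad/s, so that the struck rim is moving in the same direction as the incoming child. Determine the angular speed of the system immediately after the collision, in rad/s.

|ω_f| ≈ 1.04 rad/s

About the axle the impulsive forces during the collision are internal, so angular momentum about that axis is conserved.
I_p = ½(258)(1.89)² = 460.8 kg·m². Taking the sense of the child's angular momentum as positive, L_{child} = m v R = (25.4)(5.88)(1.89) = 282.3 kg·m²/s.
L_i = +I_p ω_p + m v R = +(460.8)(0.633) + 282.3 = 574.0 kg·m²/s.
After sticking, I_f = I_p + m R² = 460.8 + (25.4)(1.89)² = 551.5 kg·m².
ω_f = L_i / I_f = 574.0 / 551.5 = 1.041 rad/s.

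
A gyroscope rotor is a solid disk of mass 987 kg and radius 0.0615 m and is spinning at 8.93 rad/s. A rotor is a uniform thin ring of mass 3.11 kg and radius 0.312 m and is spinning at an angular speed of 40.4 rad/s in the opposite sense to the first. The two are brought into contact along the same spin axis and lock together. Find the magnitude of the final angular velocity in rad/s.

The coupling torques are internal; angular momentum about the shared axis is conserved.
Moments of inertia: I_A = ½(987)(0.0615)² = 1.867 kg·m²; I_B = (3.11)(0.312)² = 0.3027 kg·m².
Taking A's sense as positive: L = (1.867)(8.93) − (0.3027)(40.4) = 4.438 kg·m²·rad/s.
Combined I = 1.867 + 0.3027 = 2.169 kg·m².
ω_f = L / I = 4.438 / 2.169 = 2.046 rad/s.

|ω_f| ≈ 2.05 rad/s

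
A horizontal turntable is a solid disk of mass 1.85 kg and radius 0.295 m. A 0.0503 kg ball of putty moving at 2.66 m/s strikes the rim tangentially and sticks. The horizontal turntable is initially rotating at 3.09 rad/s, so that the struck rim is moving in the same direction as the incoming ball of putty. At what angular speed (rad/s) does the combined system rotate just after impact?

|ω_f| ≈ 3.40 rad/s

About the axle the impulsive forces during the collision are internal, so angular momentum about that axis is conserved.
I_p = ½(1.85)(0.295)² = 0.08050 kg·m². Taking the sense of the ball of putty's angular momentum as positive, L_{ball} = m v R = (0.0503)(2.66)(0.295) = 0.03947 kg·m²/s.
L_i = +I_p ω_p + m v R = +(0.08050)(3.09) + 0.03947 = 0.2882 kg·m²/s.
After sticking, I_f = I_p + m R² = 0.08050 + (0.0503)(0.295)² = 0.08488 kg·m².
ω_f = L_i / I_f = 0.2882 / 0.08488 = 3.396 rad/s.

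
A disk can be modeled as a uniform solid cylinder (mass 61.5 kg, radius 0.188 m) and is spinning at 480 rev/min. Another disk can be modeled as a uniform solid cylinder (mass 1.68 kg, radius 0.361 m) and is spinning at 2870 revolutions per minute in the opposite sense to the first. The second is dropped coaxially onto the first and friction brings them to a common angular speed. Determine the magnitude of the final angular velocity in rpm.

|ω_f| ≈ 173 rpm

The coupling torques are internal; angular momentum about the shared axis is conserved.
Moments of inertia: I_A = ½(61.5)(0.188)² = 1.087 kg·m²; I_B = ½(1.68)(0.361)² = 0.1095 kg·m².
Taking A's sense as positive: L = (1.087)(480) − (0.1095)(2870) = 207.5 kg·m²·rpm.
Combined I = 1.087 + 0.1095 = 1.196 kg·m².
ω_f = L / I = 207.5 / 1.196 = 173.5 rpm.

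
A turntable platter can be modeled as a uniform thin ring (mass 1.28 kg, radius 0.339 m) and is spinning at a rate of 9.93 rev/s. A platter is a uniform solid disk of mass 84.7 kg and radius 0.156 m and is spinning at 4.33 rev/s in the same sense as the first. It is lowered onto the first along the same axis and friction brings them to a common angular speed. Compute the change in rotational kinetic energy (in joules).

ΔKE ≈ -79.7 J

The coupling torques are internal; angular momentum about the shared axis is conserved.
Moments of inertia: I_A = (1.28)(0.339)² = 0.1471 kg·m²; I_B = ½(84.7)(0.156)² = 1.031 kg·m².
Taking A's sense as positive: L = (0.1471)(9.93) + (1.031)(4.33) = 5.923 kg·m²·rev/s.
Combined I = 0.1471 + 1.031 = 1.178 kg·m².
ω_f = L / I = 5.923 / 1.178 = 5.029 rev/s.
KE_i = ½ΣIω² = 667.7 J; KE_f = ½(1.178)(31.60)² = 588.1 J.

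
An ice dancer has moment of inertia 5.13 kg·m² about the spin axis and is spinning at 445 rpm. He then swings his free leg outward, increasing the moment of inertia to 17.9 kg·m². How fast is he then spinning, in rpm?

ω₂ ≈ 128 rpm

No external torque acts about the spin axis, so angular momentum is conserved.
ω₂ = I₁ω₁ / I₂ = (5.130)(445 rpm) / (17.90) = 127.5 rpm.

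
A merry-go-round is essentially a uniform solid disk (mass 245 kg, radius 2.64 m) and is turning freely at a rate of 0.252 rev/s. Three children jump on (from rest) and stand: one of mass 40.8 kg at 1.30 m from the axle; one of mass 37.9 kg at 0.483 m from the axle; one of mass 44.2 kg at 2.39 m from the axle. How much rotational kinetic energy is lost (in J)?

No external torque acts about the axle; L_before = L_after.
I_p = ½(245)(2.64)² = 853.8 kg·m².
Added inertia Σmr² = (40.8)(1.30)² + (37.9)(0.483)² + (44.2)(2.39)² = 330.3 kg·m²; I_f = 853.8 + 330.3 = 1184 kg·m².
ω_f = I_p ω_i / I_f = (853.8)(0.252) / 1184 = 0.1817 rev/s.
KE_i = ½(853.8)(1.583 rad/s)² = 1070 J; KE_f = ½(1184)(1.142)² = 771.7 J.

energy lost ≈ 299 J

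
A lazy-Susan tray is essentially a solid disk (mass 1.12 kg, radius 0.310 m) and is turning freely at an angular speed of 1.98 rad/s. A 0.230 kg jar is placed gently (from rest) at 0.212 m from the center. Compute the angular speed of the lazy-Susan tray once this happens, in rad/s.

No external torque acts about the center; L_before = L_after.
I_p = ½(1.12)(0.310)² = 0.05382 kg·m².
Added inertia Σmr² = (0.230)(0.212)² = 0.01034 kg·m²; I_f = 0.05382 + 0.01034 = 0.06415 kg·m².
ω_f = I_p ω_i / I_f = (0.05382)(1.98) / 0.06415 = 1.661 rad/s.

ω_f ≈ 1.66 rad/s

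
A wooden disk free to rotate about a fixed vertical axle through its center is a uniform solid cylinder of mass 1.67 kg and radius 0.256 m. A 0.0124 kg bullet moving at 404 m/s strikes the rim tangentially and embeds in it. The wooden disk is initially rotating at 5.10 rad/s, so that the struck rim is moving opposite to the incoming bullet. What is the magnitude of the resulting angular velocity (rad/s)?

|ω_f| ≈ 18.1 rad/s

The axle reaction passes through the axle and exerts no torque about it; angular momentum about the axle is conserved through the impact.
I_p = ½(1.67)(0.256)² = 0.05472 kg·m². Taking the sense of the bullet's angular momentum as positive, L_{bullet} = m v R = (0.0124)(404)(0.256) = 1.282 kg·m²/s.
L_i = −I_p ω_p + m v R = −(0.05472)(5.10) + 1.282 = 1.003 kg·m²/s.
After sticking, I_f = I_p + m R² = 0.05472 + (0.0124)(0.256)² = 0.05554 kg·m².
ω_f = L_i / I_f = 1.003 / 0.05554 = 18.07 rad/s.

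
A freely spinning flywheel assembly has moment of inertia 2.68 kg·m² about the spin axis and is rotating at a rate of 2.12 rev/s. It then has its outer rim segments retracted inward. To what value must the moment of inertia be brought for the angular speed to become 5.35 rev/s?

I₂ ≈ 1.06 kg·m²

No external torque acts about the spin axis, so angular momentum is conserved.
I₂ = I₁ω₁ / ω₂ = (2.68)(2.12) / (5.35) = 1.062 kg·m².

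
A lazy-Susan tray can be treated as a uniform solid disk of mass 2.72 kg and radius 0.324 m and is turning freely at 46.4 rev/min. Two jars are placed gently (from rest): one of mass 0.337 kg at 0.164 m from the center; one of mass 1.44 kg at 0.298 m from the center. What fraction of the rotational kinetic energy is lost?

No external torque acts about the center; L_before = L_after.
I_p = ½(2.72)(0.324)² = 0.1428 kg·m².
Added inertia Σmr² = (0.337)(0.164)² + (1.44)(0.298)² = 0.1369 kg·m²; I_f = 0.1428 + 0.1369 = 0.2797 kg·m².
ω_f = I_p ω_i / I_f = (0.1428)(46.4) / 0.2797 = 23.68 rpm.
KE_i = ½(0.1428)(4.859 rad/s)² = 1.685 J; KE_f = ½(0.2797)(2.480)² = 0.8602 J.
Fraction lost = 0.4896.

fraction ≈ 0.490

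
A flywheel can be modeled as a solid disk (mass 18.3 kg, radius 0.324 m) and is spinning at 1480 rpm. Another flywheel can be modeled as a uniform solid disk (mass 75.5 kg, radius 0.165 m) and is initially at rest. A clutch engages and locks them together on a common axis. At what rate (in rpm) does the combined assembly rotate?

|ω_f| ≈ 715 rpm

The coupling torques are internal; angular momentum about the shared axis is conserved.
Moments of inertia: I_A = ½(18.3)(0.324)² = 0.9605 kg·m²; I_B = ½(75.5)(0.165)² = 1.028 kg·m².
Taking A's sense as positive: L = (0.9605)(1480) = 1422 kg·m²·rpm.
Combined I = 0.9605 + 1.028 = 1.988 kg·m².
ω_f = L / I = 1422 / 1.988 = 715.0 rpm.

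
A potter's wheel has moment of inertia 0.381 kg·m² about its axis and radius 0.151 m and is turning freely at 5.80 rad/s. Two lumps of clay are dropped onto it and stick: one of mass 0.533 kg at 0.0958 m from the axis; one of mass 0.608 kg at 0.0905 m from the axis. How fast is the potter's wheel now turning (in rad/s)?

ω_f ≈ 5.65 rad/s

No external torque acts about the axis; L_before = L_after.
Added inertia Σmr² = (0.533)(0.0958)² + (0.608)(0.0905)² = 0.009871 kg·m²; I_f = 0.3810 + 0.009871 = 0.3909 kg·m².
ω_f = I_p ω_i / I_f = (0.3810)(5.80) / 0.3909 = 5.654 rad/s.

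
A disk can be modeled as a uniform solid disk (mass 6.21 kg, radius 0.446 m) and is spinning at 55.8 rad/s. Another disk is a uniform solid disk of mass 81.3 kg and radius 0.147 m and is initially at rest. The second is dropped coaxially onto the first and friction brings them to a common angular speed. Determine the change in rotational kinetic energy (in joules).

ΔKE ≈ -565 J

The coupling torques are internal; angular momentum about the shared axis is conserved.
Moments of inertia: I_A = ½(6.21)(0.446)² = 0.6176 kg·m²; I_B = ½(81.3)(0.147)² = 0.8784 kg·m².
Taking A's sense as positive: L = (0.6176)(55.8) = 34.46 kg·m²·rad/s.
Combined I = 0.6176 + 0.8784 = 1.496 kg·m².
ω_f = L / I = 34.46 / 1.496 = 23.04 rad/s.
KE_i = ½ΣIω² = 961.5 J; KE_f = ½(1.496)(23.04)² = 397.0 J.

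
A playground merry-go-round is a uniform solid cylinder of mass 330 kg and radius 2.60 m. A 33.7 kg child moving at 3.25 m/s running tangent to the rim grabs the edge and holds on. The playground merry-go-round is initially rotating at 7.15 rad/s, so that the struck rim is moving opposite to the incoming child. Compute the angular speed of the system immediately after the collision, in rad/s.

About the axle the impulsive forces during the collision are internal, so angular momentum about that axis is conserved.
I_p = ½(330)(2.60)² = 1115 kg·m². Taking the sense of the child's angular momentum as positive, L_{child} = m v R = (33.7)(3.25)(2.60) = 284.8 kg·m²/s.
L_i = −I_p ω_p + m v R = −(1115)(7.15) + 284.8 = -7690 kg·m²/s.
After sticking, I_f = I_p + m R² = 1115 + (33.7)(2.60)² = 1343 kg·m².
ω_f = L_i / I_f = -7690 / 1343 = -5.725 rad/s.

|ω_f| ≈ 5.73 rad/s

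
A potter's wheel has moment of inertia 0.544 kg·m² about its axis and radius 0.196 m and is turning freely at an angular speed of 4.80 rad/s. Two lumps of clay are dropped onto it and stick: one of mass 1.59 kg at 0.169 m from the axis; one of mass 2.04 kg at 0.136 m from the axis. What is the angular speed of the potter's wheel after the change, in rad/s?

ω_f ≈ 4.16 rad/s

The added mass arrives with no angular momentum about the axis, and any external torque about the axis is negligible, so the system's angular momentum is conserved.
Added inertia Σmr² = (1.59)(0.169)² + (2.04)(0.136)² = 0.08314 kg·m²; I_f = 0.5440 + 0.08314 = 0.6271 kg·m².
ω_f = I_p ω_i / I_f = (0.5440)(4.80) / 0.6271 = 4.164 rad/s.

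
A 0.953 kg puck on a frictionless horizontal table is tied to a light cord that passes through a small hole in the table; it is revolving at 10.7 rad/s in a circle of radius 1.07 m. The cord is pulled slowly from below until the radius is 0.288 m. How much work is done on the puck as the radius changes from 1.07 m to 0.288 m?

The constraining force is radial, so m r² ω about the center is conserved.
ω₂ = ω₁ (r₁/r₂)² = (10.7)(1.07/0.288)² = 147.7 rad/s.
W = ΔKE = ½m(v₂² − v₁²) = 799.7 J.

W ≈ 800 J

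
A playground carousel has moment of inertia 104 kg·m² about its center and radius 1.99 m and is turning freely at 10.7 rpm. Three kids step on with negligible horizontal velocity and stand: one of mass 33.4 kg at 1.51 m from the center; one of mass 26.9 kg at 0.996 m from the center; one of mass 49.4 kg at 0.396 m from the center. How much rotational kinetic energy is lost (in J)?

The added mass arrives with no angular momentum about the center, and any external torque about the center is negligible, so the system's angular momentum is conserved.
Added inertia Σmr² = (33.4)(1.51)² + (26.9)(0.996)² + (49.4)(0.396)² = 110.6 kg·m²; I_f = 104.0 + 110.6 = 214.6 kg·m².
ω_f = I_p ω_i / I_f = (104.0)(10.7) / 214.6 = 5.186 rpm.
KE_i = ½(104.0)(1.121 rad/s)² = 65.29 J; KE_f = ½(214.6)(0.5431)² = 31.64 J.

energy lost ≈ 33.6 J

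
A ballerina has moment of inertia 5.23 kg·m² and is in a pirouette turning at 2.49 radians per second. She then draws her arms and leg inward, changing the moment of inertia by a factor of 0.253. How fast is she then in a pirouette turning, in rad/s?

ω₂ ≈ 9.84 rad/s

With no external torque about the axis, L is conserved: I₁ω₁ = I₂ω₂.
I₂ = 0.253 × 5.23 = 1.323 kg·m².
ω₂ = I₁ω₁ / I₂ = (5.230)(2.49 rad/s) / (1.323) = 9.842 rad/s.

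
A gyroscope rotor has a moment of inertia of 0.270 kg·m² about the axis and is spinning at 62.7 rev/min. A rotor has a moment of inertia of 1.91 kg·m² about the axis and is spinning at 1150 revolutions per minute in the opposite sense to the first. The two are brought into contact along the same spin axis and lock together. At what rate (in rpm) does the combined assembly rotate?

The coupling torques are internal; angular momentum about the shared axis is conserved.
Taking A's sense as positive: L = (0.2700)(62.7) − (1.910)(1150) = -2180 kg·m²·rpm.
Combined I = 0.2700 + 1.910 = 2.180 kg·m².
ω_f = L / I = -2180 / 2.180 = -999.8 rpm.

|ω_f| ≈ 1000 rpm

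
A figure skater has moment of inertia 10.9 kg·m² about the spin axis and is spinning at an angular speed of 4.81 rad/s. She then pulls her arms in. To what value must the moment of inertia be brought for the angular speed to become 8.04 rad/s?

No external torque acts about the spin axis, so angular momentum is conserved.
I₂ = I₁ω₁ / ω₂ = (10.9)(4.81) / (8.04) = 6.521 kg·m².

I₂ ≈ 6.52 kg·m²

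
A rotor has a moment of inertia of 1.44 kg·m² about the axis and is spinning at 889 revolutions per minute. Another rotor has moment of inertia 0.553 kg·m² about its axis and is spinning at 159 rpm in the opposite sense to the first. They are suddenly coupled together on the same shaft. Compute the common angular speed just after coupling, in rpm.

|ω_f| ≈ 598 rpm

The coupling torques are internal; angular momentum about the shared axis is conserved.
Taking A's sense as positive: L = (1.440)(889) − (0.5530)(159) = 1192 kg·m²·rpm.
Combined I = 1.440 + 0.5530 = 1.993 kg·m².
ω_f = L / I = 1192 / 1.993 = 598.2 rpm.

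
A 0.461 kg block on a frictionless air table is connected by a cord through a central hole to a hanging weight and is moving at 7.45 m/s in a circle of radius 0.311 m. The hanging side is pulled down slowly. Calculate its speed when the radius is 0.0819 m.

Central (radial) force ⇒ zero torque about the center ⇒ m v r is constant.
v₂ = v₁ r₁ / r₂ = (7.45)(0.311) / (0.0819) = 28.29 m/s.

v₂ ≈ 28.3 m/s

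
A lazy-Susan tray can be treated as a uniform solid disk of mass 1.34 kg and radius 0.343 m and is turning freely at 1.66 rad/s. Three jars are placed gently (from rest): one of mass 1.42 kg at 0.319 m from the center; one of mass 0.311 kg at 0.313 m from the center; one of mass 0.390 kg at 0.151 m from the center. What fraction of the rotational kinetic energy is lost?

fraction ≈ 0.700

No external torque acts about the center; L_before = L_after.
I_p = ½(1.34)(0.343)² = 0.07882 kg·m².
Added inertia Σmr² = (1.42)(0.319)² + (0.311)(0.313)² + (0.390)(0.151)² = 0.1839 kg·m²; I_f = 0.07882 + 0.1839 = 0.2627 kg·m².
ω_f = I_p ω_i / I_f = (0.07882)(1.66) / 0.2627 = 0.4981 rad/s.
KE_i = ½(0.07882)(1.660 rad/s)² = 0.1086 J; KE_f = ½(0.2627)(0.4981)² = 0.03259 J.
Fraction lost = 0.6999.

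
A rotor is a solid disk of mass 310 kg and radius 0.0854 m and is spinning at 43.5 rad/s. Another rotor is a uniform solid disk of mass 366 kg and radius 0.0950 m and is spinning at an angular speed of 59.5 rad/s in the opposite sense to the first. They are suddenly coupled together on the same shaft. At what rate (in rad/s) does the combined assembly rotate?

|ω_f| ≈ 17.6 rad/s

The coupling torques are internal; angular momentum about the shared axis is conserved.
Moments of inertia: I_A = ½(310)(0.0854)² = 1.130 kg·m²; I_B = ½(366)(0.0950)² = 1.652 kg·m².
Taking A's sense as positive: L = (1.130)(43.5) − (1.652)(59.5) = -49.09 kg·m²·rad/s.
Combined I = 1.130 + 1.652 = 2.782 kg·m².
ω_f = L / I = -49.09 / 2.782 = -17.65 rad/s.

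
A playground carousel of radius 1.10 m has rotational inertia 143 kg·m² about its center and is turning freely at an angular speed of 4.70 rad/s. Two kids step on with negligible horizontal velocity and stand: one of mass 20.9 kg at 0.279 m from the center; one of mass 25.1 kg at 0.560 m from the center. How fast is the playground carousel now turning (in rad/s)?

ω_f ≈ 4.41 rad/s

The added mass arrives with no angular momentum about the center, and any external torque about the center is negligible, so the system's angular momentum is conserved.
Added inertia Σmr² = (20.9)(0.279)² + (25.1)(0.560)² = 9.498 kg·m²; I_f = 143.0 + 9.498 = 152.5 kg·m².
ω_f = I_p ω_i / I_f = (143.0)(4.70) / 152.5 = 4.407 rad/s.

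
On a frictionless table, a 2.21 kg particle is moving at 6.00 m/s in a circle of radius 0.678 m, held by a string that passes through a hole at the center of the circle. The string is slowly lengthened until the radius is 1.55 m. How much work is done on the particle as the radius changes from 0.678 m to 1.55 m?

W ≈ -32.2 J

The only horizontal force on the mass is along the cord (radial), so it exerts no torque about the hole and angular momentum m v r is conserved.
v₂ = v₁ r₁ / r₂ = (6.00)(0.678) / (1.55) = 2.625 m/s.
W = ΔKE = ½m(v₂² − v₁²) = -32.17 J.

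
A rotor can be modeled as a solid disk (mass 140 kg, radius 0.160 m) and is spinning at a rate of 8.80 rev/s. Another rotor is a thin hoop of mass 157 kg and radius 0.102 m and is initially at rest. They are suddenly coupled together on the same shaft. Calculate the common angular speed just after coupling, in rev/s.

|ω_f| ≈ 4.60 rev/s

The coupling torques are internal; angular momentum about the shared axis is conserved.
Moments of inertia: I_A = ½(140)(0.160)² = 1.792 kg·m²; I_B = (157)(0.102)² = 1.633 kg·m².
Taking A's sense as positive: L = (1.792)(8.80) = 15.77 kg·m²·rev/s.
Combined I = 1.792 + 1.633 = 3.425 kg·m².
ω_f = L / I = 15.77 / 3.425 = 4.604 rev/s.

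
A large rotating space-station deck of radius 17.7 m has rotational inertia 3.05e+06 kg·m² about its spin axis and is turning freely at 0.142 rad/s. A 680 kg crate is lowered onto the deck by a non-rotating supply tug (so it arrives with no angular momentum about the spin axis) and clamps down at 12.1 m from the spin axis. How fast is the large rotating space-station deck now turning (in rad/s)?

ω_f ≈ 0.138 rad/s

The added mass arrives with no angular momentum about the spin axis, and any external torque about the spin axis is negligible, so the system's angular momentum is conserved.
Added inertia Σmr² = (680)(12.1)² = 99560 kg·m²; I_f = 3.050e+06 + 99560 = 3.150e+06 kg·m².
ω_f = I_p ω_i / I_f = (3.050e+06)(0.142) / 3.150e+06 = 0.1375 rad/s.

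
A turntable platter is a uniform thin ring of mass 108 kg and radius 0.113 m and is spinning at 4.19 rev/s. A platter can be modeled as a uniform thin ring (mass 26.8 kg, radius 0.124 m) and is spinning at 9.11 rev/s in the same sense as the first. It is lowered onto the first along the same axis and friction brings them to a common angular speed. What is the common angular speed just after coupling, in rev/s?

|ω_f| ≈ 5.32 rev/s

The coupling torques are internal; angular momentum about the shared axis is conserved.
Moments of inertia: I_A = (108)(0.113)² = 1.379 kg·m²; I_B = (26.8)(0.124)² = 0.4121 kg·m².
Taking A's sense as positive: L = (1.379)(4.19) + (0.4121)(9.11) = 9.532 kg·m²·rev/s.
Combined I = 1.379 + 0.4121 = 1.791 kg·m².
ω_f = L / I = 9.532 / 1.791 = 5.322 rev/s.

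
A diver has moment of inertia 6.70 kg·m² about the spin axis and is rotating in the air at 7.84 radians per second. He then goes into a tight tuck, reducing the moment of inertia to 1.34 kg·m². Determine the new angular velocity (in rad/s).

No external torque acts about the spin axis, so angular momentum is conserved.
ω₂ = I₁ω₁ / I₂ = (6.700)(7.84 rad/s) / (1.340) = 39.20 rad/s.

ω₂ ≈ 39.2 rad/s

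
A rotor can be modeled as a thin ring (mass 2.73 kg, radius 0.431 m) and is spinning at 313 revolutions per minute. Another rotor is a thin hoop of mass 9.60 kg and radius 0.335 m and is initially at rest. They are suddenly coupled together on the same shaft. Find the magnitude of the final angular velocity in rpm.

The coupling torques are internal; angular momentum about the shared axis is conserved.
Moments of inertia: I_A = (2.73)(0.431)² = 0.5071 kg·m²; I_B = (9.60)(0.335)² = 1.077 kg·m².
Taking A's sense as positive: L = (0.5071)(313) = 158.7 kg·m²·rpm.
Combined I = 0.5071 + 1.077 = 1.584 kg·m².
ω_f = L / I = 158.7 / 1.584 = 100.2 rpm.

|ω_f| ≈ 100 rpm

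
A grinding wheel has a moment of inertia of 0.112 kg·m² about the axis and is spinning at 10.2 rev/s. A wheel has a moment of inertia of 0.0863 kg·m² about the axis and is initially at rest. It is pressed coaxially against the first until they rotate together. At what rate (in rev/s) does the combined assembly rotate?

|ω_f| ≈ 5.76 rev/s

The coupling torques are internal; angular momentum about the shared axis is conserved.
Taking A's sense as positive: L = (0.1120)(10.2) = 1.142 kg·m²·rev/s.
Combined I = 0.1120 + 0.08630 = 0.1983 kg·m².
ω_f = L / I = 1.142 / 0.1983 = 5.761 rev/s.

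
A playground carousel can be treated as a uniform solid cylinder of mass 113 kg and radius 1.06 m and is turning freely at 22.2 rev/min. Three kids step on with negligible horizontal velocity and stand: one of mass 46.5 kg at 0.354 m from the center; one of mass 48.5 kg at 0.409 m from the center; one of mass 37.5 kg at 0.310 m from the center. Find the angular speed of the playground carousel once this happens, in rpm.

No external torque acts about the center; L_before = L_after.
I_p = ½(113)(1.06)² = 63.48 kg·m².
Added inertia Σmr² = (46.5)(0.354)² + (48.5)(0.409)² + (37.5)(0.310)² = 17.54 kg·m²; I_f = 63.48 + 17.54 = 81.03 kg·m².
ω_f = I_p ω_i / I_f = (63.48)(22.2) / 81.03 = 17.39 rpm.

ω_f ≈ 17.4 rpm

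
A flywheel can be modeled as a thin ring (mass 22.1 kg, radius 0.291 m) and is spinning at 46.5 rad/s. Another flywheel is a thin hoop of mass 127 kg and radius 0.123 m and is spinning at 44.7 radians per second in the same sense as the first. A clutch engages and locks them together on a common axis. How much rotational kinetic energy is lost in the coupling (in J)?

ΔKE lost ≈ 1.54 J

The coupling torques are internal; angular momentum about the shared axis is conserved.
Moments of inertia: I_A = (22.1)(0.291)² = 1.871 kg·m²; I_B = (127)(0.123)² = 1.921 kg·m².
Taking A's sense as positive: L = (1.871)(46.5) + (1.921)(44.7) = 172.9 kg·m²·rad/s.
Combined I = 1.871 + 1.921 = 3.793 kg·m².
ω_f = L / I = 172.9 / 3.793 = 45.59 rad/s.
KE_i = ½ΣIω² = 3943 J; KE_f = ½(3.793)(45.59)² = 3941 J.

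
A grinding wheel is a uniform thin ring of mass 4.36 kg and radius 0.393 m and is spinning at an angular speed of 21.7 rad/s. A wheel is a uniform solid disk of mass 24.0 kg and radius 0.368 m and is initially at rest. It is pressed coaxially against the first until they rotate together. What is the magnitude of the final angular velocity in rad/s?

|ω_f| ≈ 6.36 rad/s

The coupling torques are internal; angular momentum about the shared axis is conserved.
Moments of inertia: I_A = (4.36)(0.393)² = 0.6734 kg·m²; I_B = ½(24.0)(0.368)² = 1.625 kg·m².
Taking A's sense as positive: L = (0.6734)(21.7) = 14.61 kg·m²·rad/s.
Combined I = 0.6734 + 1.625 = 2.298 kg·m².
ω_f = L / I = 14.61 / 2.298 = 6.358 rad/s.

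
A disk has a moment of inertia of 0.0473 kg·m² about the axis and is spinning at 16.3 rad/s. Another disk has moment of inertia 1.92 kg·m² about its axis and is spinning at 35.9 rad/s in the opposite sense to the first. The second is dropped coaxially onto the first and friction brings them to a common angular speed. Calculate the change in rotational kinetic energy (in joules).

ΔKE ≈ -62.9 J

The coupling torques are internal; angular momentum about the shared axis is conserved.
Taking A's sense as positive: L = (0.04730)(16.3) − (1.920)(35.9) = -68.16 kg·m²·rad/s.
Combined I = 0.04730 + 1.920 = 1.967 kg·m².
ω_f = L / I = -68.16 / 1.967 = -34.64 rad/s.
KE_i = ½ΣIω² = 1244 J; KE_f = ½(1.967)(34.64)² = 1181 J.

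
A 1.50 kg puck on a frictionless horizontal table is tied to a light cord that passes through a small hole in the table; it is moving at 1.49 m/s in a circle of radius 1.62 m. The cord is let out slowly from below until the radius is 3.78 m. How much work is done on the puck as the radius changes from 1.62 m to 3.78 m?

W ≈ -1.36 J

Central (radial) force ⇒ zero torque about the center ⇒ m v r is constant.
v₂ = v₁ r₁ / r₂ = (1.49)(1.62) / (3.78) = 0.6386 m/s.
W = ΔKE = ½m(v₂² − v₁²) = -1.359 J.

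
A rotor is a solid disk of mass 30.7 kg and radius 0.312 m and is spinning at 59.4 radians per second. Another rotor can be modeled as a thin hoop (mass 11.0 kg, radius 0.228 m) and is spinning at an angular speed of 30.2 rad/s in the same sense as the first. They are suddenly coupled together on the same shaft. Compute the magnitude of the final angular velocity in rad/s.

The coupling torques are internal; angular momentum about the shared axis is conserved.
Moments of inertia: I_A = ½(30.7)(0.312)² = 1.494 kg·m²; I_B = (11.0)(0.228)² = 0.5718 kg·m².
Taking A's sense as positive: L = (1.494)(59.4) + (0.5718)(30.2) = 106.0 kg·m²·rad/s.
Combined I = 1.494 + 0.5718 = 2.066 kg·m².
ω_f = L / I = 106.0 / 2.066 = 51.32 rad/s.

|ω_f| ≈ 51.3 rad/s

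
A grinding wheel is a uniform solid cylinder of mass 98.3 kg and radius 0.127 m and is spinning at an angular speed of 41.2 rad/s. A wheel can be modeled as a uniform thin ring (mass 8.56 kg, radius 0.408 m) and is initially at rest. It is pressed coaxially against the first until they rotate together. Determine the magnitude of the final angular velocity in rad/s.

No external torque acts about the common axis, so total angular momentum is conserved.
Moments of inertia: I_A = ½(98.3)(0.127)² = 0.7927 kg·m²; I_B = (8.56)(0.408)² = 1.425 kg·m².
Taking A's sense as positive: L = (0.7927)(41.2) = 32.66 kg·m²·rad/s.
Combined I = 0.7927 + 1.425 = 2.218 kg·m².
ω_f = L / I = 32.66 / 2.218 = 14.73 rad/s.

|ω_f| ≈ 14.7 rad/s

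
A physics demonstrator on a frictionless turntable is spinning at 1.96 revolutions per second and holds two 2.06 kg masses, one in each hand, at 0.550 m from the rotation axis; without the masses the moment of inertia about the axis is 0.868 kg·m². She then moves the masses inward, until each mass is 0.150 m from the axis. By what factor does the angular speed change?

ω₂/ω₁ ≈ 2.20

Angular momentum about the spin axis is conserved since the torque about it is zero.
I₁ = 0.868 + 2(2.06)(0.550)² = 2.114 kg·m²; I₂ = 0.868 + 2(2.06)(0.150)² = 0.9607 kg·m².
ω₂/ω₁ = I₁/I₂ = 2.114 / 0.9607 = 2.201.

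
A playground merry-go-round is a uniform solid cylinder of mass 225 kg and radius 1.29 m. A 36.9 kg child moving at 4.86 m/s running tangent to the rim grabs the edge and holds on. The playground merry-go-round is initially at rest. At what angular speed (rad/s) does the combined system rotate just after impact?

|ω_f| ≈ 0.931 rad/s

About the axle the impulsive forces during the collision are internal, so angular momentum about that axis is conserved.
I_p = ½(225)(1.29)² = 187.2 kg·m². Taking the sense of the child's angular momentum as positive, L_{child} = m v R = (36.9)(4.86)(1.29) = 231.3 kg·m²/s.
L_i = 0 + 231.3 = 231.3 kg·m²/s.
After sticking, I_f = I_p + m R² = 187.2 + (36.9)(1.29)² = 248.6 kg·m².
ω_f = L_i / I_f = 231.3 / 248.6 = 0.9305 rad/s.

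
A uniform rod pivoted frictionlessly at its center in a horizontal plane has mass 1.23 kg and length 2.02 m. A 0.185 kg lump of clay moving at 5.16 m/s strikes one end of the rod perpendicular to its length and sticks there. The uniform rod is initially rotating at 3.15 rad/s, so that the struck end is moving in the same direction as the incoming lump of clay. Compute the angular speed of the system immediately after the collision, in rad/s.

The axle reaction passes through the pivot and exerts no torque about it; angular momentum about the pivot is conserved through the impact.
I_p = (1/12)(1.23)(2.02)² = 0.4182 kg·m². Taking the sense of the lump of clay's angular momentum as positive, L_{lump} = m v R = (0.185)(5.16)(2.02/2) = 0.9641 kg·m²/s.
L_i = +I_p ω_p + m v R = +(0.4182)(3.15) + 0.9641 = 2.282 kg·m²/s.
After sticking, I_f = I_p + m R² = 0.4182 + (0.185)(2.02/2)² = 0.6070 kg·m².
ω_f = L_i / I_f = 2.282 / 0.6070 = 3.759 rad/s.

|ω_f| ≈ 3.76 rad/s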